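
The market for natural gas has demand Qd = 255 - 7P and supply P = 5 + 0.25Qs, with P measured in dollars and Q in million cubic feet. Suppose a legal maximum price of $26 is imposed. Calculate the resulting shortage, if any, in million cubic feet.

Rearranging supply gives Qs = 4P - 20. Without the control the market clears where 255 - 7P = 4P - 20, i.e. P* = 25 and Q* = 80.
The ceiling of 26 is above the equilibrium price 25, so it is not binding; the market clears at P* = 25, Q* = 80.
Since the control does not bind, there is no shortage.

0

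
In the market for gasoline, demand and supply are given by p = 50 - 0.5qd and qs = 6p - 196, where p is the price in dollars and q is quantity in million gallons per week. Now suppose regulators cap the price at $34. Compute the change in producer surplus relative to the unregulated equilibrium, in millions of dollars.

Rearranging demand gives qd = 100 - 2p. Setting quantity demanded equal to quantity supplied, 100 - 2p = 6p - 196, gives p* = 37 and q* = 26.
Since 34 < 37, the ceiling is binding.
At p = 34: qd = 100 - 2·34 = 32 and qs = 6·34 - 196 = 8.
Producer surplus without the control is ½ · (37 - 98/3) · 26 = 169/3.
With the ceiling, producers sell 8 units at 34, so PS = ½ · (34 - 98/3) · 8 = 16/3.
Change in producer surplus = 16/3 - 169/3 = -51.

-51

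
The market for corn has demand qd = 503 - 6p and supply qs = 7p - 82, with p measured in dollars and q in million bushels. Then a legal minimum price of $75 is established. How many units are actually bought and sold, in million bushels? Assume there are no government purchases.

53

Equilibrium: 503 - 6p = 7p - 82, so 585 = 13p and p* = 45, q* = 233.
Because the floor (75) lies above the market-clearing price, it is binding.
At p = 75: qd = 503 - 6·75 = 53 and qs = 7·75 - 82 = 443.
The quantity actually transacted is the short side, demand: 53.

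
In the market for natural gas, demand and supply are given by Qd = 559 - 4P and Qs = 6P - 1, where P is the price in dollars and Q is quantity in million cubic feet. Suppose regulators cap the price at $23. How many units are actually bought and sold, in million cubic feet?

137

Setting quantity demanded equal to quantity supplied, 559 - 4P = 6P - 1, gives P* = 56 and Q* = 335.
Since 23 < 56, the ceiling is binding.
At P = 23: Qd = 559 - 4·23 = 467 and Qs = 6·23 - 1 = 137.
The quantity actually transacted is the short side, supply: 137.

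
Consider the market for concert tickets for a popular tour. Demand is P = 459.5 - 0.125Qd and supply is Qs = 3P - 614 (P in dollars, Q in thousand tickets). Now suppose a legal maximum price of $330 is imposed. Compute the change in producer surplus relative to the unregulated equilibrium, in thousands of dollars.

-27960

Rearranging demand gives Qd = 3676 - 8P. In a free market, 3676 - 8P = 3P - 614 gives the equilibrium P* = 390, Q* = 556.
The ceiling of 330 is below the equilibrium price 390, so it binds.
At P = 330: Qd = 3676 - 8·330 = 1036 and Qs = 3·330 - 614 = 376.
Producer surplus without the control is ½ · (390 - 614/3) · 556 = 154568/3.
With the ceiling, producers sell 376 units at 330, so PS = ½ · (330 - 614/3) · 376 = 70688/3.
Change in producer surplus = 70688/3 - 154568/3 = -27960.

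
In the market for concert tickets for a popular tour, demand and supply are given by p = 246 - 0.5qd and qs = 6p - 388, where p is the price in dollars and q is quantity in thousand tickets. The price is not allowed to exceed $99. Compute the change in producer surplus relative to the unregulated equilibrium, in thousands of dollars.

Rearranging demand gives qd = 492 - 2p. Setting quantity demanded equal to quantity supplied, 492 - 2p = 6p - 388, gives p* = 110 and q* = 272.
Because the ceiling (99) lies below the market-clearing price, it is binding.
At p = 99: qd = 492 - 2·99 = 294 and qs = 6·99 - 388 = 206.
Producer surplus without the control is ½ · (110 - 194/3) · 272 = 18496/3.
With the ceiling, producers sell 206 units at 99, so PS = ½ · (99 - 194/3) · 206 = 10609/3.
Change in producer surplus = 10609/3 - 18496/3 = -2629.

-2629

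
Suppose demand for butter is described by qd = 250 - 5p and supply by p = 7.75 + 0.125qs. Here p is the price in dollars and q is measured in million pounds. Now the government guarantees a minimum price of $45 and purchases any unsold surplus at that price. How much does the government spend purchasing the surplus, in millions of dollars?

Rearranging supply gives qs = 8p - 62. Setting quantity demanded equal to quantity supplied, 250 - 5p = 8p - 62, gives p* = 24 and q* = 130.
The floor of 45 is above the equilibrium price 24, so it binds.
At p = 45: qd = 250 - 5·45 = 25 and qs = 8·45 - 62 = 298.
Surplus = qs - qd = 273.
Government expenditure = surplus × support price = 273 × 45 = 12285.

12285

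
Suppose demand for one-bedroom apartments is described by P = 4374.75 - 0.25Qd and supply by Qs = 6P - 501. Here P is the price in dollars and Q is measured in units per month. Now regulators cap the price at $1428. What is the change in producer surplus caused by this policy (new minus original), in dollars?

-3416076

Rearranging demand gives Qd = 17499 - 4P. Equilibrium: 17499 - 4P = 6P - 501, so 18000 = 10P and P* = 1800, Q* = 10299.
Because the ceiling (1428) lies below the market-clearing price, it is binding.
At P = 1428: Qd = 17499 - 4·1428 = 11787 and Qs = 6·1428 - 501 = 8067.
Producer surplus without the control is ½ · (1800 - 83.5) · 10299 = 8839116.75.
With the ceiling, producers sell 8067 units at 1428, so PS = ½ · (1428 - 83.5) · 8067 = 5423040.75.
Change in producer surplus = 5423040.75 - 8839116.75 = -3416076.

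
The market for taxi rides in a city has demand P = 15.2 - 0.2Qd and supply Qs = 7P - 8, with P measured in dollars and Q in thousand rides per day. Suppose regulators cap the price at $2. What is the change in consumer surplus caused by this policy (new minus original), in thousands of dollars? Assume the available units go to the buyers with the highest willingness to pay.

-92.5

Rearranging demand gives Qd = 76 - 5P. Equilibrium: 76 - 5P = 7P - 8, so 84 = 12P and P* = 7, Q* = 41.
Since 2 < 7, the ceiling is binding.
At P = 2: Qd = 76 - 5·2 = 66 and Qs = 7·2 - 8 = 6.
Consumer surplus without the control is ½ · (15.2 - 7) · 41 = 168.1.
With the ceiling, 6 units are sold at 2 (assume they go to the highest-value buyers). The demand price at Q = 6 is 14, so CS = ½ · [(15.2 - 2) + (14 - 2)] · 6 = 75.6.
Change in consumer surplus = 75.6 - 168.1 = -92.5.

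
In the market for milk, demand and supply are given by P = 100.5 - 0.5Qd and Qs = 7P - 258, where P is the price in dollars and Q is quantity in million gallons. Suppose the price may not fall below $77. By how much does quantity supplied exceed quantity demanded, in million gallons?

Rearranging demand gives Qd = 201 - 2P. Setting quantity demanded equal to quantity supplied, 201 - 2P = 7P - 258, gives P* = 51 and Q* = 99.
Because the floor (77) lies above the market-clearing price, it is binding.
At P = 77: Qd = 201 - 2·77 = 47 and Qs = 7·77 - 258 = 281.
Surplus = Qs - Qd = 281 - 47 = 234.

234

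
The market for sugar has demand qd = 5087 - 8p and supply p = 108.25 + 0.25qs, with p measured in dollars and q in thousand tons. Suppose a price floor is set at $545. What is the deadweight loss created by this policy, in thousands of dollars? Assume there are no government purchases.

Rearranging supply gives qs = 4p - 433. In a free market, 5087 - 8p = 4p - 433 gives the equilibrium p* = 460, q* = 1407.
The floor of 545 is above the equilibrium price 460, so it binds.
At p = 545: qd = 5087 - 8·545 = 727 and qs = 4·545 - 433 = 1747.
Quantity traded falls to 727. At q = 727 the demand price is (5087 - 727)/8 = 545 and the supply price is (433 + 727)/4 = 290.
Deadweight loss = ½ · (545 - 290) · (1407 - 727) = ½ · 255 · 680 = 86700.

86700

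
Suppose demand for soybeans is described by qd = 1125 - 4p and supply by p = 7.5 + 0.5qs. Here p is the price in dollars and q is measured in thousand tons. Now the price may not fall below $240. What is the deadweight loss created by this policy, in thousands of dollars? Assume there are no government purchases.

Rearranging supply gives qs = 2p - 15. Without the control the market clears where 1125 - 4p = 2p - 15, i.e. p* = 190 and q* = 365.
The floor of 240 is above the equilibrium price 190, so it binds.
At p = 240: qd = 1125 - 4·240 = 165 and qs = 2·240 - 15 = 465.
Quantity traded falls to 165. At q = 165 the demand price is (1125 - 165)/4 = 240 and the supply price is (15 + 165)/2 = 90.
Deadweight loss = ½ · (240 - 90) · (365 - 165) = ½ · 150 · 200 = 15000.

15000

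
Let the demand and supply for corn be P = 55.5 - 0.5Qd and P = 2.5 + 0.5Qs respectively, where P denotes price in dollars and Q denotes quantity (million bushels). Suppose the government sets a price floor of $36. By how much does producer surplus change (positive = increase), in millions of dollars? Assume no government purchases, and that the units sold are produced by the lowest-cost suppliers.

224

Rearranging demand gives Qd = 111 - 2P; rearranging supply gives Qs = 2P - 5. Setting quantity demanded equal to quantity supplied, 111 - 2P = 2P - 5, gives P* = 29 and Q* = 53.
Because the floor (36) lies above the market-clearing price, it is binding.
At P = 36: Qd = 111 - 2·36 = 39 and Qs = 2·36 - 5 = 67.
Producer surplus without the control is ½ · (29 - 2.5) · 53 = 702.25.
With the floor, 39 units are sold at 36. The supply price at Q = 39 is 22, so PS = ½ · [(36 - 2.5) + (36 - 22)] · 39 = 926.25.
Change in producer surplus = 926.25 - 702.25 = 224.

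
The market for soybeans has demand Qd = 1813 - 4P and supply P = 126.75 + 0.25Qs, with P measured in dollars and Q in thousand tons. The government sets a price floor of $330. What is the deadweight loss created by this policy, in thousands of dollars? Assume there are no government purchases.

6400

Rearranging supply gives Qs = 4P - 507. Equilibrium: 1813 - 4P = 4P - 507, so 2320 = 8P and P* = 290, Q* = 653.
Because the floor (330) lies above the market-clearing price, it is binding.
At P = 330: Qd = 1813 - 4·330 = 493 and Qs = 4·330 - 507 = 813.
Quantity traded falls to 493. At Q = 493 the demand price is (1813 - 493)/4 = 330 and the supply price is (507 + 493)/4 = 250.
Deadweight loss = ½ · (330 - 250) · (653 - 493) = ½ · 80 · 160 = 6400.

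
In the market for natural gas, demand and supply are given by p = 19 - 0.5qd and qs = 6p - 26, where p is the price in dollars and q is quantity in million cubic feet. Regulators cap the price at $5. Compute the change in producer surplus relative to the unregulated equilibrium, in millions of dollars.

-39

Rearranging demand gives qd = 38 - 2p. Equilibrium: 38 - 2p = 6p - 26, so 64 = 8p and p* = 8, q* = 22.
The ceiling of 5 is below the equilibrium price 8, so it binds.
At p = 5: qd = 38 - 2·5 = 28 and qs = 6·5 - 26 = 4.
Producer surplus without the control is ½ · (8 - 13/3) · 22 = 121/3.
With the ceiling, producers sell 4 units at 5, so PS = ½ · (5 - 13/3) · 4 = 4/3.
Change in producer surplus = 4/3 - 121/3 = -39.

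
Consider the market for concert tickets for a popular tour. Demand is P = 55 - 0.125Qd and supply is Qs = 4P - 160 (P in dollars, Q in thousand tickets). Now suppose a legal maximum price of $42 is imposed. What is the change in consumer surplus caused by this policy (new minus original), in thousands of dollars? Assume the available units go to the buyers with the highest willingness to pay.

0

Rearranging demand gives Qd = 440 - 8P. Equilibrium: 440 - 8P = 4P - 160, so 600 = 12P and P* = 50, Q* = 40.
The ceiling of 42 is below the equilibrium price 50, so it binds.
At P = 42: Qd = 440 - 8·42 = 104 and Qs = 4·42 - 160 = 8.
Consumer surplus without the control is ½ · (55 - 50) · 40 = 100.
With the ceiling, 8 units are sold at 42 (assume they go to the highest-value buyers). The demand price at Q = 8 is 54, so CS = ½ · [(55 - 42) + (54 - 42)] · 8 = 100.
Change in consumer surplus = 100 - 100 = 0.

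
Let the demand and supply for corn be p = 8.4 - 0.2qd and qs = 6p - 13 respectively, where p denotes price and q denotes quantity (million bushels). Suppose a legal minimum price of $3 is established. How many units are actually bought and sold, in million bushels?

17

Rearranging demand gives qd = 42 - 5p. Equilibrium: 42 - 5p = 6p - 13, so 55 = 11p and p* = 5, q* = 17.
The floor of 3 is below the equilibrium price 5, so it is not binding; the market clears at p* = 5, q* = 17.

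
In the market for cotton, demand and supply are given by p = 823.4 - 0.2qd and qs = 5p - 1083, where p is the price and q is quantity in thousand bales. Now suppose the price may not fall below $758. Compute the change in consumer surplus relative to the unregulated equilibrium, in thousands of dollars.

-219436

Rearranging demand gives qd = 4117 - 5p. Equilibrium: 4117 - 5p = 5p - 1083, so 5200 = 10p and p* = 520, q* = 1517.
Because the floor (758) lies above the market-clearing price, it is binding.
At p = 758: qd = 4117 - 5·758 = 327 and qs = 5·758 - 1083 = 2707.
Consumer surplus without the control is ½ · (823.4 - 520) · 1517 = 230128.9.
With the floor, consumers buy 327 units at 758, so CS = ½ · (823.4 - 758) · 327 = 10692.9.
Change in consumer surplus = 10692.9 - 230128.9 = -219436.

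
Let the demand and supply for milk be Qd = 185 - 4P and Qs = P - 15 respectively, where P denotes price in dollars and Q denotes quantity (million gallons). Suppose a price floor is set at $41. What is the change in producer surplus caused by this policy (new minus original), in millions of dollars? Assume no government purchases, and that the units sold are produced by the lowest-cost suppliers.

Setting quantity demanded equal to quantity supplied, 185 - 4P = P - 15, gives P* = 40 and Q* = 25.
The floor of 41 is above the equilibrium price 40, so it binds.
At P = 41: Qd = 185 - 4·41 = 21 and Qs = 41 - 15 = 26.
Producer surplus without the control is ½ · (40 - 15) · 25 = 312.5.
With the floor, 21 units are sold at 41. The supply price at Q = 21 is 36, so PS = ½ · [(41 - 15) + (41 - 36)] · 21 = 325.5.
Change in producer surplus = 325.5 - 312.5 = 13.

13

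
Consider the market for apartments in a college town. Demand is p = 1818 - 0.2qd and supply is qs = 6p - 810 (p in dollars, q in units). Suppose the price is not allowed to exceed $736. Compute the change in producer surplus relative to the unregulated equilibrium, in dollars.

Rearranging demand gives qd = 9090 - 5p. Setting quantity demanded equal to quantity supplied, 9090 - 5p = 6p - 810, gives p* = 900 and q* = 4590.
Because the ceiling (736) lies below the market-clearing price, it is binding.
At p = 736: qd = 9090 - 5·736 = 5410 and qs = 6·736 - 810 = 3606.
Producer surplus without the control is ½ · (900 - 135) · 4590 = 1755675.
With the ceiling, producers sell 3606 units at 736, so PS = ½ · (736 - 135) · 3606 = 1083603.
Change in producer surplus = 1083603 - 1755675 = -672072.

-672072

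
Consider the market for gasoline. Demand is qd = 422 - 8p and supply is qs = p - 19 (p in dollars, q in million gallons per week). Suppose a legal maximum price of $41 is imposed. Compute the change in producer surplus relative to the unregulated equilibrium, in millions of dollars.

-208

In a free market, 422 - 8p = p - 19 gives the equilibrium p* = 49, q* = 30.
The ceiling of 41 is below the equilibrium price 49, so it binds.
At p = 41: qd = 422 - 8·41 = 94 and qs = 41 - 19 = 22.
Producer surplus without the control is ½ · (49 - 19) · 30 = 450.
With the ceiling, producers sell 22 units at 41, so PS = ½ · (41 - 19) · 22 = 242.
Change in producer surplus = 242 - 450 = -208.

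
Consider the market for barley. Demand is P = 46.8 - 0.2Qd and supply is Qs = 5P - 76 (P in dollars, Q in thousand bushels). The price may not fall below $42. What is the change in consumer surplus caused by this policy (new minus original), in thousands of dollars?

Rearranging demand gives Qd = 234 - 5P. Without the control the market clears where 234 - 5P = 5P - 76, i.e. P* = 31 and Q* = 79.
Because the floor (42) lies above the market-clearing price, it is binding.
At P = 42: Qd = 234 - 5·42 = 24 and Qs = 5·42 - 76 = 134.
Consumer surplus without the control is ½ · (46.8 - 31) · 79 = 624.1.
With the floor, consumers buy 24 units at 42, so CS = ½ · (46.8 - 42) · 24 = 57.6.
Change in consumer surplus = 57.6 - 624.1 = -566.5.

-566.5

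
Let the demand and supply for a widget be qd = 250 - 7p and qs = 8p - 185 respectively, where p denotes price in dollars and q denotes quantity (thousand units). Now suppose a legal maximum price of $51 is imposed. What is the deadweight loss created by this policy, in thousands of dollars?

0

Equilibrium: 250 - 7p = 8p - 185, so 435 = 15p and p* = 29, q* = 47.
Since 51 is above p* = 29, the ceiling does not bind and the free-market outcome prevails.
Since the control does not bind, no trades are prevented and deadweight loss is zero.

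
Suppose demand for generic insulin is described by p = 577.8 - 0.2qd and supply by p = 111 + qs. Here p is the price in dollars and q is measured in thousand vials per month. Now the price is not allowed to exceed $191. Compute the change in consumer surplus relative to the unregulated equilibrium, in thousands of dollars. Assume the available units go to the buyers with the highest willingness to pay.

Rearranging demand gives qd = 2889 - 5p; rearranging supply gives qs = p - 111. In a free market, 2889 - 5p = p - 111 gives the equilibrium p* = 500, q* = 389.
Since 191 < 500, the ceiling is binding.
At p = 191: qd = 2889 - 5·191 = 1934 and qs = 191 - 111 = 80.
Consumer surplus without the control is ½ · (577.8 - 500) · 389 = 15132.1.
With the ceiling, 80 units are sold at 191 (assume they go to the highest-value buyers). The demand price at q = 80 is 561.8, so CS = ½ · [(577.8 - 191) + (561.8 - 191)] · 80 = 30304.
Change in consumer surplus = 30304 - 15132.1 = 15171.9.

15171.9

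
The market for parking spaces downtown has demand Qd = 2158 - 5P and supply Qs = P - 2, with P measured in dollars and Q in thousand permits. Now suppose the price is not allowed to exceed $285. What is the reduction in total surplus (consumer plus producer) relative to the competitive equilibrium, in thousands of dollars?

3375

Equilibrium: 2158 - 5P = P - 2, so 2160 = 6P and P* = 360, Q* = 358.
Since 285 < 360, the ceiling is binding.
At P = 285: Qd = 2158 - 5·285 = 733 and Qs = 285 - 2 = 283.
Quantity traded falls to 283. At Q = 283 the demand price is (2158 - 283)/5 = 375 and the supply price is 2 + 283 = 285.
Deadweight loss = ½ · (375 - 285) · (358 - 283) = ½ · 90 · 75 = 3375.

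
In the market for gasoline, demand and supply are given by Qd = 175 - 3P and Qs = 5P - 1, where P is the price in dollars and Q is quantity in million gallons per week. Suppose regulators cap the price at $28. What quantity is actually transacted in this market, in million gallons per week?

109

Setting quantity demanded equal to quantity supplied, 175 - 3P = 5P - 1, gives P* = 22 and Q* = 109.
The ceiling of 28 is above the equilibrium price 22, so it is not binding; the market clears at P* = 22, Q* = 109.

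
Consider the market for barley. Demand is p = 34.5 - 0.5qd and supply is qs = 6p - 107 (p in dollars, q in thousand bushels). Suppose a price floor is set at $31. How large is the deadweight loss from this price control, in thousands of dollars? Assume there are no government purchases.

Rearranging demand gives qd = 69 - 2p. Equilibrium: 69 - 2p = 6p - 107, so 176 = 8p and p* = 22, q* = 25.
Since 31 > 22, the floor is binding.
At p = 31: qd = 69 - 2·31 = 7 and qs = 6·31 - 107 = 79.
Quantity traded falls to 7. At q = 7 the demand price is (69 - 7)/2 = 31 and the supply price is (107 + 7)/6 = 19.
Deadweight loss = ½ · (31 - 19) · (25 - 7) = ½ · 12 · 18 = 108.

108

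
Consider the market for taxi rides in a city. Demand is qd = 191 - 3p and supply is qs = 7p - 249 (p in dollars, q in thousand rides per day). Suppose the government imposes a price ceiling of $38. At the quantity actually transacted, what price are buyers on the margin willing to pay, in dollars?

58

Equilibrium: 191 - 3p = 7p - 249, so 440 = 10p and p* = 44, q* = 59.
Since 38 < 44, the ceiling is binding.
At p = 38: qd = 191 - 3·38 = 77 and qs = 7·38 - 249 = 17.
Only 17 units reach the market. On the demand curve, the marginal buyer's willingness to pay at q = 17 is (191 - 17)/3 = 58.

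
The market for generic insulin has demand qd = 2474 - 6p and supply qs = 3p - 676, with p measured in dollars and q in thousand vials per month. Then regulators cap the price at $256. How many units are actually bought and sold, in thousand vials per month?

92

Without the control the market clears where 2474 - 6p = 3p - 676, i.e. p* = 350 and q* = 374.
The ceiling of 256 is below the equilibrium price 350, so it binds.
At p = 256: qd = 2474 - 6·256 = 938 and qs = 3·256 - 676 = 92.
The quantity actually transacted is the short side, supply: 92.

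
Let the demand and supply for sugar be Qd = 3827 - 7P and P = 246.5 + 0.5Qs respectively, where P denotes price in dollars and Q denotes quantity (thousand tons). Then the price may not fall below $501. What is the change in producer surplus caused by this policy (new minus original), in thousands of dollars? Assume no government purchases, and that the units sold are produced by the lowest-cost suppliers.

Rearranging supply gives Qs = 2P - 493. Equilibrium: 3827 - 7P = 2P - 493, so 4320 = 9P and P* = 480, Q* = 467.
The floor of 501 is above the equilibrium price 480, so it binds.
At P = 501: Qd = 3827 - 7·501 = 320 and Qs = 2·501 - 493 = 509.
Producer surplus without the control is ½ · (480 - 246.5) · 467 = 54522.25.
With the floor, 320 units are sold at 501. The supply price at Q = 320 is 406.5, so PS = ½ · [(501 - 246.5) + (501 - 406.5)] · 320 = 55840.
Change in producer surplus = 55840 - 54522.25 = 1317.75.

1317.75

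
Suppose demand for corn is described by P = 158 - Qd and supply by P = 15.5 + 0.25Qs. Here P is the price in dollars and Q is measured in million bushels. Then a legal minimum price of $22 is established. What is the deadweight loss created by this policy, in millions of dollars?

0

Rearranging demand gives Qd = 158 - P; rearranging supply gives Qs = 4P - 62. Equilibrium: 158 - P = 4P - 62, so 220 = 5P and P* = 44, Q* = 114.
The floor of 22 is below the equilibrium price 44, so it is not binding; the market clears at P* = 44, Q* = 114.
Since the control does not bind, no trades are prevented and deadweight loss is zero.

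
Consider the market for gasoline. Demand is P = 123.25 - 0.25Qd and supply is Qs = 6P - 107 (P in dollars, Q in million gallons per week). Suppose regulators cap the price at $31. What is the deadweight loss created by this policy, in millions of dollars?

6307.5

Rearranging demand gives Qd = 493 - 4P. Setting quantity demanded equal to quantity supplied, 493 - 4P = 6P - 107, gives P* = 60 and Q* = 253.
Since 31 < 60, the ceiling is binding.
At P = 31: Qd = 493 - 4·31 = 369 and Qs = 6·31 - 107 = 79.
Quantity traded falls to 79. At Q = 79 the demand price is (493 - 79)/4 = 103.5 and the supply price is (107 + 79)/6 = 31.
Deadweight loss = ½ · (103.5 - 31) · (253 - 79) = ½ · 72.5 · 174 = 6307.5.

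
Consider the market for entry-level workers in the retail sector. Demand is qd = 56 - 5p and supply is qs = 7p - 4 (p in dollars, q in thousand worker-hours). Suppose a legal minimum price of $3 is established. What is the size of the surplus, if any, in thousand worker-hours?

0

Equilibrium: 56 - 5p = 7p - 4, so 60 = 12p and p* = 5, q* = 31.
The floor of 3 is below the equilibrium price 5, so it is not binding; the market clears at p* = 5, q* = 31.
Since the control does not bind, there is no surplus.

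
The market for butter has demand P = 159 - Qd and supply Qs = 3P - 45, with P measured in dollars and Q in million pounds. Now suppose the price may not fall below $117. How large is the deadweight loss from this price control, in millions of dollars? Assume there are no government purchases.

2904

Rearranging demand gives Qd = 159 - P. Equilibrium: 159 - P = 3P - 45, so 204 = 4P and P* = 51, Q* = 108.
The floor of 117 is above the equilibrium price 51, so it binds.
At P = 117: Qd = 159 - 117 = 42 and Qs = 3·117 - 45 = 306.
Quantity traded falls to 42. At Q = 42 the demand price is 159 - 42 = 117 and the supply price is (45 + 42)/3 = 29.
Deadweight loss = ½ · (117 - 29) · (108 - 42) = ½ · 88 · 66 = 2904.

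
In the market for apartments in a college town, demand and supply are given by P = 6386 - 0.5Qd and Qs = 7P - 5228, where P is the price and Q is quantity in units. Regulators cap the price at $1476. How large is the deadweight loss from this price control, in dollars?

4324572

Rearranging demand gives Qd = 12772 - 2P. In a free market, 12772 - 2P = 7P - 5228 gives the equilibrium P* = 2000, Q* = 8772.
Because the ceiling (1476) lies below the market-clearing price, it is binding.
At P = 1476: Qd = 12772 - 2·1476 = 9820 and Qs = 7·1476 - 5228 = 5104.
Quantity traded falls to 5104. At Q = 5104 the demand price is (12772 - 5104)/2 = 3834 and the supply price is (5228 + 5104)/7 = 1476.
Deadweight loss = ½ · (3834 - 1476) · (8772 - 5104) = ½ · 2358 · 3668 = 4324572.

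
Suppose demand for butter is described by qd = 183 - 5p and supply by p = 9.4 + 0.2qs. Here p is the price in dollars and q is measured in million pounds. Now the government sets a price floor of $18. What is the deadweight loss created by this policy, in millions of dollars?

Rearranging supply gives qs = 5p - 47. Equilibrium: 183 - 5p = 5p - 47, so 230 = 10p and p* = 23, q* = 68.
Since 18 is below p* = 23, the floor does not bind and the free-market outcome prevails.
Since the control does not bind, no trades are prevented and deadweight loss is zero.

0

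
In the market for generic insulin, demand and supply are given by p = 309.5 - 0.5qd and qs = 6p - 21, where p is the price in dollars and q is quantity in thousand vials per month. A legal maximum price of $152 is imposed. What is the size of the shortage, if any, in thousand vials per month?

Rearranging demand gives qd = 619 - 2p. Setting quantity demanded equal to quantity supplied, 619 - 2p = 6p - 21, gives p* = 80 and q* = 459.
Since 152 is above p* = 80, the ceiling does not bind and the free-market outcome prevails.
Since the control does not bind, there is no shortage.

0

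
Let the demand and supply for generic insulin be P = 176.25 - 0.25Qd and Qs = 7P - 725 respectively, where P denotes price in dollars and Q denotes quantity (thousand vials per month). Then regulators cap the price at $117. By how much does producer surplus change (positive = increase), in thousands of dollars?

-1813.5

Rearranging demand gives Qd = 705 - 4P. Without the control the market clears where 705 - 4P = 7P - 725, i.e. P* = 130 and Q* = 185.
Since 117 < 130, the ceiling is binding.
At P = 117: Qd = 705 - 4·117 = 237 and Qs = 7·117 - 725 = 94.
Producer surplus without the control is ½ · (130 - 725/7) · 185 = 34225/14.
With the ceiling, producers sell 94 units at 117, so PS = ½ · (117 - 725/7) · 94 = 4418/7.
Change in producer surplus = 4418/7 - 34225/14 = -1813.5.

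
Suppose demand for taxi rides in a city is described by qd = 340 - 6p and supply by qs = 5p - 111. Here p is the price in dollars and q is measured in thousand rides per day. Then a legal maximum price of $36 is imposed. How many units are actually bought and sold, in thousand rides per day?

Setting quantity demanded equal to quantity supplied, 340 - 6p = 5p - 111, gives p* = 41 and q* = 94.
Since 36 < 41, the ceiling is binding.
At p = 36: qd = 340 - 6·36 = 124 and qs = 5·36 - 111 = 69.
The quantity actually transacted is the short side, supply: 69.

69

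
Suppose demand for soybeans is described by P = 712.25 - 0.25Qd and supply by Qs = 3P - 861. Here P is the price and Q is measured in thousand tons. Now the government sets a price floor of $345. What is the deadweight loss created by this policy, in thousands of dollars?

Rearranging demand gives Qd = 2849 - 4P. Setting quantity demanded equal to quantity supplied, 2849 - 4P = 3P - 861, gives P* = 530 and Q* = 729.
Since 345 is below P* = 530, the floor does not bind and the free-market outcome prevails.
Since the control does not bind, no trades are prevented and deadweight loss is zero.

0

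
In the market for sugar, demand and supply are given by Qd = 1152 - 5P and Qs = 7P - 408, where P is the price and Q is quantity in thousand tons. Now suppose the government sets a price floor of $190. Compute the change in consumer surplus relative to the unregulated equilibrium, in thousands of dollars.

-21120

Setting quantity demanded equal to quantity supplied, 1152 - 5P = 7P - 408, gives P* = 130 and Q* = 502.
Since 190 > 130, the floor is binding.
At P = 190: Qd = 1152 - 5·190 = 202 and Qs = 7·190 - 408 = 922.
Consumer surplus without the control is ½ · (230.4 - 130) · 502 = 25200.4.
With the floor, consumers buy 202 units at 190, so CS = ½ · (230.4 - 190) · 202 = 4080.4.
Change in consumer surplus = 4080.4 - 25200.4 = -21120.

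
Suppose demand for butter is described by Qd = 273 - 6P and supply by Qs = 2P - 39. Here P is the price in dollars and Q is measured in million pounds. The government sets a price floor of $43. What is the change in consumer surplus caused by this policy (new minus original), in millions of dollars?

Setting quantity demanded equal to quantity supplied, 273 - 6P = 2P - 39, gives P* = 39 and Q* = 39.
Because the floor (43) lies above the market-clearing price, it is binding.
At P = 43: Qd = 273 - 6·43 = 15 and Qs = 2·43 - 39 = 47.
Consumer surplus without the control is ½ · (45.5 - 39) · 39 = 126.75.
With the floor, consumers buy 15 units at 43, so CS = ½ · (45.5 - 43) · 15 = 18.75.
Change in consumer surplus = 18.75 - 126.75 = -108.

-108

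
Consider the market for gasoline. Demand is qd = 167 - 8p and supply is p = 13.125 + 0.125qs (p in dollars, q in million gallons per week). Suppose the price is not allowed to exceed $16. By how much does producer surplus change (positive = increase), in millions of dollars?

Rearranging supply gives qs = 8p - 105. In a free market, 167 - 8p = 8p - 105 gives the equilibrium p* = 17, q* = 31.
The ceiling of 16 is below the equilibrium price 17, so it binds.
At p = 16: qd = 167 - 8·16 = 39 and qs = 8·16 - 105 = 23.
Producer surplus without the control is ½ · (17 - 13.125) · 31 = 60.0625.
With the ceiling, producers sell 23 units at 16, so PS = ½ · (16 - 13.125) · 23 = 33.0625.
Change in producer surplus = 33.0625 - 60.0625 = -27.

-27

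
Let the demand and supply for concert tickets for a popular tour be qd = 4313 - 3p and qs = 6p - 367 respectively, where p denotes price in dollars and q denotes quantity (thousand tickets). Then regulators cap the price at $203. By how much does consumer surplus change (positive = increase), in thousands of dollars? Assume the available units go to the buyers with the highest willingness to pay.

In a free market, 4313 - 3p = 6p - 367 gives the equilibrium p* = 520, q* = 2753.
The ceiling of 203 is below the equilibrium price 520, so it binds.
At p = 203: qd = 4313 - 3·203 = 3704 and qs = 6·203 - 367 = 851.
Consumer surplus without the control is ½ · (4313/3 - 520) · 2753 = 7579009/6.
With the ceiling, 851 units are sold at 203 (assume they go to the highest-value buyers). The demand price at q = 851 is 1154, so CS = ½ · [(4313/3 - 203) + (1154 - 203)] · 851 = 5580007/6.
Change in consumer surplus = 5580007/6 - 7579009/6 = -333167.

-333167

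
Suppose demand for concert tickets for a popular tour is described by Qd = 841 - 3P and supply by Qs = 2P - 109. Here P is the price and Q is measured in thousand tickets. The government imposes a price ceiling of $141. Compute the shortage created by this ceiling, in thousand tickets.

Equilibrium: 841 - 3P = 2P - 109, so 950 = 5P and P* = 190, Q* = 271.
Since 141 < 190, the ceiling is binding.
At P = 141: Qd = 841 - 3·141 = 418 and Qs = 2·141 - 109 = 173.
Shortage = Qd - Qs = 418 - 173 = 245.

245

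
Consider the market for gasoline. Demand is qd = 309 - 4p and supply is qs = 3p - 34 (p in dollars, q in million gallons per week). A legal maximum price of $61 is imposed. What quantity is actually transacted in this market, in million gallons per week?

In a free market, 309 - 4p = 3p - 34 gives the equilibrium p* = 49, q* = 113.
The ceiling of 61 is above the equilibrium price 49, so it is not binding; the market clears at p* = 49, q* = 113.

113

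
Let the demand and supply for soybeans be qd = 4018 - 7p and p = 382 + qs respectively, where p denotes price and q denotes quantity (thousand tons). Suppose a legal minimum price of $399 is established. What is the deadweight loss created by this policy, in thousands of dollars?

0

Rearranging supply gives qs = p - 382. In a free market, 4018 - 7p = p - 382 gives the equilibrium p* = 550, q* = 168.
The floor of 399 is below the equilibrium price 550, so it is not binding; the market clears at p* = 550, q* = 168.
Since the control does not bind, no trades are prevented and deadweight loss is zero.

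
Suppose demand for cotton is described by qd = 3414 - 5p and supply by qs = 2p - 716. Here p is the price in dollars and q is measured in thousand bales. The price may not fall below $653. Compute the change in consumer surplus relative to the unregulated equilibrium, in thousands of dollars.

-19309.5

In a free market, 3414 - 5p = 2p - 716 gives the equilibrium p* = 590, q* = 464.
Since 653 > 590, the floor is binding.
At p = 653: qd = 3414 - 5·653 = 149 and qs = 2·653 - 716 = 590.
Consumer surplus without the control is ½ · (682.8 - 590) · 464 = 21529.6.
With the floor, consumers buy 149 units at 653, so CS = ½ · (682.8 - 653) · 149 = 2220.1.
Change in consumer surplus = 2220.1 - 21529.6 = -19309.5.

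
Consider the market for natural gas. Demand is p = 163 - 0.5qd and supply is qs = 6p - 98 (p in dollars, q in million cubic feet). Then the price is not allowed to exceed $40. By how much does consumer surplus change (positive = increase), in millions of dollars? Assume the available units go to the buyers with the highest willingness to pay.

325

Rearranging demand gives qd = 326 - 2p. In a free market, 326 - 2p = 6p - 98 gives the equilibrium p* = 53, q* = 220.
Since 40 < 53, the ceiling is binding.
At p = 40: qd = 326 - 2·40 = 246 and qs = 6·40 - 98 = 142.
Consumer surplus without the control is ½ · (163 - 53) · 220 = 12100.
With the ceiling, 142 units are sold at 40 (assume they go to the highest-value buyers). The demand price at q = 142 is 92, so CS = ½ · [(163 - 40) + (92 - 40)] · 142 = 12425.
Change in consumer surplus = 12425 - 12100 = 325.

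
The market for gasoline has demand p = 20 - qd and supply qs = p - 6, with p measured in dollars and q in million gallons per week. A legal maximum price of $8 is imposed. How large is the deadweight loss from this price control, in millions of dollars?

Rearranging demand gives qd = 20 - p. Setting quantity demanded equal to quantity supplied, 20 - p = p - 6, gives p* = 13 and q* = 7.
The ceiling of 8 is below the equilibrium price 13, so it binds.
At p = 8: qd = 20 - 8 = 12 and qs = 8 - 6 = 2.
Quantity traded falls to 2. At q = 2 the demand price is 20 - 2 = 18 and the supply price is 6 + 2 = 8.
Deadweight loss = ½ · (18 - 8) · (7 - 2) = ½ · 10 · 5 = 25.

25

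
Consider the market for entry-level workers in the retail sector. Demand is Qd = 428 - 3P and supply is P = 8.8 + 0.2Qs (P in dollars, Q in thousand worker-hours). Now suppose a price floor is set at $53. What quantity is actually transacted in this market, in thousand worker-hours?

251

Rearranging supply gives Qs = 5P - 44. Equilibrium: 428 - 3P = 5P - 44, so 472 = 8P and P* = 59, Q* = 251.
The floor of 53 is below the equilibrium price 59, so it is not binding; the market clears at P* = 59, Q* = 251.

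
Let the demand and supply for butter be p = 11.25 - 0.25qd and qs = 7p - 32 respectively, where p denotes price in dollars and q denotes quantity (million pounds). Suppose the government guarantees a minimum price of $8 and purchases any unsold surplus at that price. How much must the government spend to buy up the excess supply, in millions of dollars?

Rearranging demand gives qd = 45 - 4p. In a free market, 45 - 4p = 7p - 32 gives the equilibrium p* = 7, q* = 17.
The floor of 8 is above the equilibrium price 7, so it binds.
At p = 8: qd = 45 - 4·8 = 13 and qs = 7·8 - 32 = 24.
Surplus = qs - qd = 11.
Government expenditure = surplus × support price = 11 × 8 = 88.

88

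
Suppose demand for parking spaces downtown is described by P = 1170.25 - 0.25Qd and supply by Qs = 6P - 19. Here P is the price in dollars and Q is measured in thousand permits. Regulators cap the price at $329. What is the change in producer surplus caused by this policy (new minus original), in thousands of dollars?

Rearranging demand gives Qd = 4681 - 4P. Setting quantity demanded equal to quantity supplied, 4681 - 4P = 6P - 19, gives P* = 470 and Q* = 2801.
The ceiling of 329 is below the equilibrium price 470, so it binds.
At P = 329: Qd = 4681 - 4·329 = 3365 and Qs = 6·329 - 19 = 1955.
Producer surplus without the control is ½ · (470 - 19/6) · 2801 = 7845601/12.
With the ceiling, producers sell 1955 units at 329, so PS = ½ · (329 - 19/6) · 1955 = 3822025/12.
Change in producer surplus = 3822025/12 - 7845601/12 = -335298.

-335298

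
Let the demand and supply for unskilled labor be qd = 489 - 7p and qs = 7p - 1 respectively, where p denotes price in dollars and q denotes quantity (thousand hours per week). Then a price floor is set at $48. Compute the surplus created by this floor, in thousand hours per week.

Equilibrium: 489 - 7p = 7p - 1, so 490 = 14p and p* = 35, q* = 244.
Because the floor (48) lies above the market-clearing price, it is binding.
At p = 48: qd = 489 - 7·48 = 153 and qs = 7·48 - 1 = 335.
Surplus = qs - qd = 335 - 153 = 182.

182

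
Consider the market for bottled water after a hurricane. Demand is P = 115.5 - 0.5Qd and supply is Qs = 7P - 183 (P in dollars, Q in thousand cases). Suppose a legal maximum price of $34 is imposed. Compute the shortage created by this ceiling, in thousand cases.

108

Rearranging demand gives Qd = 231 - 2P. Equilibrium: 231 - 2P = 7P - 183, so 414 = 9P and P* = 46, Q* = 139.
Since 34 < 46, the ceiling is binding.
At P = 34: Qd = 231 - 2·34 = 163 and Qs = 7·34 - 183 = 55.
Shortage = Qd - Qs = 163 - 55 = 108.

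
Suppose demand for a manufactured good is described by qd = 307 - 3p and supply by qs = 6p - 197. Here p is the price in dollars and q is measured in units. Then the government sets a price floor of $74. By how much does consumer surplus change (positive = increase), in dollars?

Equilibrium: 307 - 3p = 6p - 197, so 504 = 9p and p* = 56, q* = 139.
The floor of 74 is above the equilibrium price 56, so it binds.
At p = 74: qd = 307 - 3·74 = 85 and qs = 6·74 - 197 = 247.
Consumer surplus without the control is ½ · (307/3 - 56) · 139 = 19321/6.
With the floor, consumers buy 85 units at 74, so CS = ½ · (307/3 - 74) · 85 = 7225/6.
Change in consumer surplus = 7225/6 - 19321/6 = -2016.

-2016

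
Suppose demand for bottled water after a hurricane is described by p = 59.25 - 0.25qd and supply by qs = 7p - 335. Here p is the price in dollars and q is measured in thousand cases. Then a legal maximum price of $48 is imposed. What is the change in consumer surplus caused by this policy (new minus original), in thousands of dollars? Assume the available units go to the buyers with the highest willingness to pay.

-94

Rearranging demand gives qd = 237 - 4p. Without the control the market clears where 237 - 4p = 7p - 335, i.e. p* = 52 and q* = 29.
Because the ceiling (48) lies below the market-clearing price, it is binding.
At p = 48: qd = 237 - 4·48 = 45 and qs = 7·48 - 335 = 1.
Consumer surplus without the control is ½ · (59.25 - 52) · 29 = 105.125.
With the ceiling, 1 units are sold at 48 (assume they go to the highest-value buyers). The demand price at q = 1 is 59, so CS = ½ · [(59.25 - 48) + (59 - 48)] · 1 = 11.125.
Change in consumer surplus = 11.125 - 105.125 = -94.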